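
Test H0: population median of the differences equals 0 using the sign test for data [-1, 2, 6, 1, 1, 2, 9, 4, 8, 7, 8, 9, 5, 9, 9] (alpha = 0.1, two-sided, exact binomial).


Step 1: Discard zero differences. Original n = 15; n_eff = number of nonzero differences = 15.
Nonzero differences (with sign): -1, +2, +6, +1, +1, +2, +9, +4, +8, +7, +8, +9, +5, +9, +9
Step 2: Count signs: positive = 14, negative = 1.
Step 3: Under H0: P(positive) = 0.5, so the number of positives S ~ Bin(15, 0.5).
Step 4: Two-sided exact p-value = sum of Bin(15,0.5) probabilities at or below the observed probability = 0.000977.
Step 5: alpha = 0.1. reject H0.

n_eff = 15, pos = 14, neg = 1, p = 0.000977, reject H0.


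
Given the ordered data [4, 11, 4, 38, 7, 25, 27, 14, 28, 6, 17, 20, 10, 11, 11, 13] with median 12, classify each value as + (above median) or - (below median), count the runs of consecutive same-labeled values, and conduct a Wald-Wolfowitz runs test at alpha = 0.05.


Step 1: Compute median = 12; label A = above, B = below.
Labels in order: BBBABAAAABAABBBA  (n_A = 8, n_B = 8)
Step 2: Count runs R = 8.
Step 3: Under H0 (random ordering), E[R] = 2*n_A*n_B/(n_A+n_B) + 1 = 2*8*8/16 + 1 = 9.0000.
        Var[R] = 2*n_A*n_B*(2*n_A*n_B - n_A - n_B) / ((n_A+n_B)^2 * (n_A+n_B-1)) = 14336/3840 = 3.7333.
        SD[R] = 1.9322.
Step 4: Continuity-corrected z = (R + 0.5 - E[R]) / SD[R] = (8 + 0.5 - 9.0000) / 1.9322 = -0.2588.
Step 5: Two-sided p-value via normal approximation = 2*(1 - Phi(|z|)) = 0.795809.
Step 6: alpha = 0.05. fail to reject H0.

R = 8, z = -0.2588, p = 0.795809, fail to reject H0.


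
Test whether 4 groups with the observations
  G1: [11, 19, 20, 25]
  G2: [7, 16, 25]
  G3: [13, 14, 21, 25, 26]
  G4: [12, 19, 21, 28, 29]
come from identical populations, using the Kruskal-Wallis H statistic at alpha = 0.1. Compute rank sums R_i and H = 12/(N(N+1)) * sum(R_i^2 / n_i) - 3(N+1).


Step 1: Combine all N = 17 observations and assign midranks.
sorted (value, group, rank): (7,G2,1), (11,G1,2), (12,G4,3), (13,G3,4), (14,G3,5), (16,G2,6), (19,G1,7.5), (19,G4,7.5), (20,G1,9), (21,G3,10.5), (21,G4,10.5), (25,G1,13), (25,G2,13), (25,G3,13), (26,G3,15), (28,G4,16), (29,G4,17)
Step 2: Sum ranks within each group.
R_1 = 31.5 (n_1 = 4)
R_2 = 20 (n_2 = 3)
R_3 = 47.5 (n_3 = 5)
R_4 = 54 (n_4 = 5)
Step 3: H = 12/(N(N+1)) * sum(R_i^2/n_i) - 3(N+1)
     = 12/(17*18) * (31.5^2/4 + 20^2/3 + 47.5^2/5 + 54^2/5) - 3*18
     = 0.039216 * 1415.85 - 54
     = 1.523366.
Step 4: Ties present; correction factor C = 1 - 36/(17^3 - 17) = 0.992647. Corrected H = 1.523366 / 0.992647 = 1.534650.
Step 5: Under H0, H ~ chi^2(3); p-value = 0.674296.
Step 6: alpha = 0.1. fail to reject H0.

H = 1.5347, df = 3, p = 0.674296, fail to reject H0.


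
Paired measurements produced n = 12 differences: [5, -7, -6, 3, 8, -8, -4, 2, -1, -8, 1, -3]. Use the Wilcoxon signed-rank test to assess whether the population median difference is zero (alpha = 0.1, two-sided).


Step 1: Drop any zero differences (none here) and take |d_i|.
|d| = [5, 7, 6, 3, 8, 8, 4, 2, 1, 8, 1, 3]
Step 2: Midrank |d_i| (ties get averaged ranks).
ranks: |5|->7, |7|->9, |6|->8, |3|->4.5, |8|->11, |8|->11, |4|->6, |2|->3, |1|->1.5, |8|->11, |1|->1.5, |3|->4.5
Step 3: Attach original signs; sum ranks with positive sign and with negative sign.
W+ = 7 + 4.5 + 11 + 3 + 1.5 = 27
W- = 9 + 8 + 11 + 6 + 1.5 + 11 + 4.5 = 51
(Check: W+ + W- = 78 should equal n(n+1)/2 = 78.)
Step 4: Test statistic W = min(W+, W-) = 27.
Step 5: Ties in |d|, so use the tie-corrected normal approximation.
        E[W] = n(n+1)/4 = 12*13/4 = 39.
        Tie groups: |d|=1 (t=2), |d|=3 (t=2), |d|=8 (t=3); sum(t^3 - t) = 36.
        Var[W] = n(n+1)(2n+1)/24 - sum(t^3-t)/48 = 3900/24 - 36/48 = 161.75.
        z = (W - E[W]) / sqrt(Var[W]) = (27 - 39) / 12.7181 = -0.9435.
        Two-sided p = 2*Phi(z) = 0.345406.
Step 6: alpha = 0.1. fail to reject H0.

W+ = 27, W- = 51, W = min = 27, p = 0.345406, fail to reject H0.


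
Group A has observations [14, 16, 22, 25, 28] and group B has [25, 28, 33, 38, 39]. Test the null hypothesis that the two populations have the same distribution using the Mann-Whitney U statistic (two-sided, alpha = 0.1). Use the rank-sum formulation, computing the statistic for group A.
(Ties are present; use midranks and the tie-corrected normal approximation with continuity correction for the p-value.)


Step 1: Combine and sort all 10 observations; assign midranks.
sorted (value, group): (14,X), (16,X), (22,X), (25,X), (25,Y), (28,X), (28,Y), (33,Y), (38,Y), (39,Y)
ranks: 14->1, 16->2, 22->3, 25->4.5, 25->4.5, 28->6.5, 28->6.5, 33->8, 38->9, 39->10
Step 2: Rank sum for X: R1 = 1 + 2 + 3 + 4.5 + 6.5 = 17.
Step 3: U_X = R1 - n1(n1+1)/2 = 17 - 5*6/2 = 17 - 15 = 2.
       U_Y = n1*n2 - U_X = 25 - 2 = 23.
Step 4: Ties are present, so use the tie-corrected normal approximation (with continuity correction) for the p-value.
Step 5: p-value = 0.035579; compare to alpha = 0.1. reject H0.

U_X = 2, p = 0.035579, reject H0 at alpha = 0.1.


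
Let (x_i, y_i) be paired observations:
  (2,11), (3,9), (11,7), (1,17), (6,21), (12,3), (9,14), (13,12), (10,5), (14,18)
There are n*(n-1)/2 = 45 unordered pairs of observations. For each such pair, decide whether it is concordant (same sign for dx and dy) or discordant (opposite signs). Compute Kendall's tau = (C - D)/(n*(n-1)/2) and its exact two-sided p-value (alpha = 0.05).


Step 1: Enumerate the 45 unordered pairs (i,j) with i<j and classify each by sign(x_j-x_i) * sign(y_j-y_i).
  (1,2):dx=+1,dy=-2->D; (1,3):dx=+9,dy=-4->D; (1,4):dx=-1,dy=+6->D; (1,5):dx=+4,dy=+10->C
  (1,6):dx=+10,dy=-8->D; (1,7):dx=+7,dy=+3->C; (1,8):dx=+11,dy=+1->C; (1,9):dx=+8,dy=-6->D
  (1,10):dx=+12,dy=+7->C; (2,3):dx=+8,dy=-2->D; (2,4):dx=-2,dy=+8->D; (2,5):dx=+3,dy=+12->C
  (2,6):dx=+9,dy=-6->D; (2,7):dx=+6,dy=+5->C; (2,8):dx=+10,dy=+3->C; (2,9):dx=+7,dy=-4->D
  (2,10):dx=+11,dy=+9->C; (3,4):dx=-10,dy=+10->D; (3,5):dx=-5,dy=+14->D; (3,6):dx=+1,dy=-4->D
  (3,7):dx=-2,dy=+7->D; (3,8):dx=+2,dy=+5->C; (3,9):dx=-1,dy=-2->C; (3,10):dx=+3,dy=+11->C
  (4,5):dx=+5,dy=+4->C; (4,6):dx=+11,dy=-14->D; (4,7):dx=+8,dy=-3->D; (4,8):dx=+12,dy=-5->D
  (4,9):dx=+9,dy=-12->D; (4,10):dx=+13,dy=+1->C; (5,6):dx=+6,dy=-18->D; (5,7):dx=+3,dy=-7->D
  (5,8):dx=+7,dy=-9->D; (5,9):dx=+4,dy=-16->D; (5,10):dx=+8,dy=-3->D; (6,7):dx=-3,dy=+11->D
  (6,8):dx=+1,dy=+9->C; (6,9):dx=-2,dy=+2->D; (6,10):dx=+2,dy=+15->C; (7,8):dx=+4,dy=-2->D
  (7,9):dx=+1,dy=-9->D; (7,10):dx=+5,dy=+4->C; (8,9):dx=-3,dy=-7->C; (8,10):dx=+1,dy=+6->C
  (9,10):dx=+4,dy=+13->C
Step 2: C = 19, D = 26, total pairs = 45.
Step 3: tau = (C - D)/(n(n-1)/2) = (19 - 26)/45 = -0.155556.
Step 4: Exact two-sided p-value (enumerate n! = 3628800 permutations of y under H0): p = 0.600654.
Step 5: alpha = 0.05. fail to reject H0.

tau_b = -0.1556 (C=19, D=26), p = 0.600654, fail to reject H0.


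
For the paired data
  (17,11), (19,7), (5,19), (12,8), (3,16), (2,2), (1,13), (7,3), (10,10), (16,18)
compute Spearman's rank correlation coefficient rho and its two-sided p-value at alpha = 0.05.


Step 1: Rank x and y separately (midranks; no ties here).
rank(x): 17->9, 19->10, 5->4, 12->7, 3->3, 2->2, 1->1, 7->5, 10->6, 16->8
rank(y): 11->6, 7->3, 19->10, 8->4, 16->8, 2->1, 13->7, 3->2, 10->5, 18->9
Step 2: d_i = R_x(i) - R_y(i); compute d_i^2.
  (9-6)^2=9, (10-3)^2=49, (4-10)^2=36, (7-4)^2=9, (3-8)^2=25, (2-1)^2=1, (1-7)^2=36, (5-2)^2=9, (6-5)^2=1, (8-9)^2=1
sum(d^2) = 176.
Step 3: rho = 1 - 6*176 / (10*(10^2 - 1)) = 1 - 1056/990 = -0.066667.
Step 4: Under H0, t = rho * sqrt((n-2)/(1-rho^2)) = -0.1890 ~ t(8).
Step 5: Two-sided p-value from the t-distribution with 8 df = 0.854813.
Step 6: alpha = 0.05. fail to reject H0.

rho = -0.0667, p = 0.854813, fail to reject H0 at alpha = 0.05.


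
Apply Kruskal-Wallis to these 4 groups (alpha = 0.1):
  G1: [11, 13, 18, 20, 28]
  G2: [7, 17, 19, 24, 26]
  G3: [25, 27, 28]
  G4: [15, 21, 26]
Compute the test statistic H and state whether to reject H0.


Step 1: Combine all N = 16 observations and assign midranks.
sorted (value, group, rank): (7,G2,1), (11,G1,2), (13,G1,3), (15,G4,4), (17,G2,5), (18,G1,6), (19,G2,7), (20,G1,8), (21,G4,9), (24,G2,10), (25,G3,11), (26,G2,12.5), (26,G4,12.5), (27,G3,14), (28,G1,15.5), (28,G3,15.5)
Step 2: Sum ranks within each group.
R_1 = 34.5 (n_1 = 5)
R_2 = 35.5 (n_2 = 5)
R_3 = 40.5 (n_3 = 3)
R_4 = 25.5 (n_4 = 3)
Step 3: H = 12/(N(N+1)) * sum(R_i^2/n_i) - 3(N+1)
     = 12/(16*17) * (34.5^2/5 + 35.5^2/5 + 40.5^2/3 + 25.5^2/3) - 3*17
     = 0.044118 * 1253.6 - 51
     = 4.305882.
Step 4: Ties present; correction factor C = 1 - 12/(16^3 - 16) = 0.997059. Corrected H = 4.305882 / 0.997059 = 4.318584.
Step 5: Under H0, H ~ chi^2(3); p-value = 0.229054.
Step 6: alpha = 0.1. fail to reject H0.

H = 4.3186, df = 3, p = 0.229054, fail to reject H0.


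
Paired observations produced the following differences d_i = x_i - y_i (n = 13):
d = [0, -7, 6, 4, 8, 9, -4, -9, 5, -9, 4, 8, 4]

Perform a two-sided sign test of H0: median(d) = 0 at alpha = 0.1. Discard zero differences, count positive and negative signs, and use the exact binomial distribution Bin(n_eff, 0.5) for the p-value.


Step 1: Discard zero differences. Original n = 13; n_eff = number of nonzero differences = 12.
Nonzero differences (with sign): -7, +6, +4, +8, +9, -4, -9, +5, -9, +4, +8, +4
Step 2: Count signs: positive = 8, negative = 4.
Step 3: Under H0: P(positive) = 0.5, so the number of positives S ~ Bin(12, 0.5).
Step 4: Two-sided exact p-value = sum of Bin(12,0.5) probabilities at or below the observed probability = 0.387695.
Step 5: alpha = 0.1. fail to reject H0.

n_eff = 12, pos = 8, neg = 4, p = 0.387695, fail to reject H0.


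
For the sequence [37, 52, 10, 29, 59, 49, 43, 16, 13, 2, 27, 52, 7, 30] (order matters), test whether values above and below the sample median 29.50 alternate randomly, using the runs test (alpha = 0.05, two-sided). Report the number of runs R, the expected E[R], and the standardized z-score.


Step 1: Compute median = 29.50; label A = above, B = below.
Labels in order: AABBAAABBBBABA  (n_A = 7, n_B = 7)
Step 2: Count runs R = 7.
Step 3: Under H0 (random ordering), E[R] = 2*n_A*n_B/(n_A+n_B) + 1 = 2*7*7/14 + 1 = 8.0000.
        Var[R] = 2*n_A*n_B*(2*n_A*n_B - n_A - n_B) / ((n_A+n_B)^2 * (n_A+n_B-1)) = 8232/2548 = 3.2308.
        SD[R] = 1.7974.
Step 4: Continuity-corrected z = (R + 0.5 - E[R]) / SD[R] = (7 + 0.5 - 8.0000) / 1.7974 = -0.2782.
Step 5: Two-sided p-value via normal approximation = 2*(1 - Phi(|z|)) = 0.780879.
Step 6: alpha = 0.05. fail to reject H0.

R = 7, z = -0.2782, p = 0.780879, fail to reject H0.


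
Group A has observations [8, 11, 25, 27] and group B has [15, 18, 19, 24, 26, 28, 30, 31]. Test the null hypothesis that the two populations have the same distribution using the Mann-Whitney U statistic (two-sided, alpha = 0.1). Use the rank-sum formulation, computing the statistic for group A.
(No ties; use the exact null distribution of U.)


Step 1: Combine and sort all 12 observations; assign midranks.
sorted (value, group): (8,X), (11,X), (15,Y), (18,Y), (19,Y), (24,Y), (25,X), (26,Y), (27,X), (28,Y), (30,Y), (31,Y)
ranks: 8->1, 11->2, 15->3, 18->4, 19->5, 24->6, 25->7, 26->8, 27->9, 28->10, 30->11, 31->12
Step 2: Rank sum for X: R1 = 1 + 2 + 7 + 9 = 19.
Step 3: U_X = R1 - n1(n1+1)/2 = 19 - 4*5/2 = 19 - 10 = 9.
       U_Y = n1*n2 - U_X = 32 - 9 = 23.
Step 4: No ties, so the exact null distribution of U (based on enumerating the C(12,4) = 495 equally likely rank assignments) gives the two-sided p-value.
Step 5: p-value = 0.282828; compare to alpha = 0.1. fail to reject H0.

U_X = 9, p = 0.282828, fail to reject H0 at alpha = 0.1.


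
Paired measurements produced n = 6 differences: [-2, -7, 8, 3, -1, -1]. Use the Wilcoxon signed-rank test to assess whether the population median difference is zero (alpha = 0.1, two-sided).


Step 1: Drop any zero differences (none here) and take |d_i|.
|d| = [2, 7, 8, 3, 1, 1]
Step 2: Midrank |d_i| (ties get averaged ranks).
ranks: |2|->3, |7|->5, |8|->6, |3|->4, |1|->1.5, |1|->1.5
Step 3: Attach original signs; sum ranks with positive sign and with negative sign.
W+ = 6 + 4 = 10
W- = 3 + 5 + 1.5 + 1.5 = 11
(Check: W+ + W- = 21 should equal n(n+1)/2 = 21.)
Step 4: Test statistic W = min(W+, W-) = 10.
Step 5: Ties in |d|, so use the tie-corrected normal approximation.
        E[W] = n(n+1)/4 = 6*7/4 = 10.5.
        Tie groups: |d|=1 (t=2); sum(t^3 - t) = 6.
        Var[W] = n(n+1)(2n+1)/24 - sum(t^3-t)/48 = 546/24 - 6/48 = 22.625.
        z = (W - E[W]) / sqrt(Var[W]) = (10 - 10.5) / 4.7566 = -0.1051.
        Two-sided p = 2*Phi(z) = 0.916282.
Step 6: alpha = 0.1. fail to reject H0.

W+ = 10, W- = 11, W = min = 10, p = 0.916282, fail to reject H0.


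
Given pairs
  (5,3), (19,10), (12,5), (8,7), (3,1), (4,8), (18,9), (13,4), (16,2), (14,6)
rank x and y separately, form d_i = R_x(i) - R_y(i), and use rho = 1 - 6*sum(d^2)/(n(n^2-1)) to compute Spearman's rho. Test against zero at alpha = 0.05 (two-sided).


Step 1: Rank x and y separately (midranks; no ties here).
rank(x): 5->3, 19->10, 12->5, 8->4, 3->1, 4->2, 18->9, 13->6, 16->8, 14->7
rank(y): 3->3, 10->10, 5->5, 7->7, 1->1, 8->8, 9->9, 4->4, 2->2, 6->6
Step 2: d_i = R_x(i) - R_y(i); compute d_i^2.
  (3-3)^2=0, (10-10)^2=0, (5-5)^2=0, (4-7)^2=9, (1-1)^2=0, (2-8)^2=36, (9-9)^2=0, (6-4)^2=4, (8-2)^2=36, (7-6)^2=1
sum(d^2) = 86.
Step 3: rho = 1 - 6*86 / (10*(10^2 - 1)) = 1 - 516/990 = 0.478788.
Step 4: Under H0, t = rho * sqrt((n-2)/(1-rho^2)) = 1.5425 ~ t(8).
Step 5: Two-sided p-value from the t-distribution with 8 df = 0.161523.
Step 6: alpha = 0.05. fail to reject H0.

rho = 0.4788, p = 0.161523, fail to reject H0 at alpha = 0.05.


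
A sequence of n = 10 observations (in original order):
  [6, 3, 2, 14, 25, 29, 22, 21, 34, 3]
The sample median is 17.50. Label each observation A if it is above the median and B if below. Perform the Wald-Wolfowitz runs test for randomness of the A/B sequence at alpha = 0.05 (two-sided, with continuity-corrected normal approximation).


Step 1: Compute median = 17.50; label A = above, B = below.
Labels in order: BBBBAAAAAB  (n_A = 5, n_B = 5)
Step 2: Count runs R = 3.
Step 3: Under H0 (random ordering), E[R] = 2*n_A*n_B/(n_A+n_B) + 1 = 2*5*5/10 + 1 = 6.0000.
        Var[R] = 2*n_A*n_B*(2*n_A*n_B - n_A - n_B) / ((n_A+n_B)^2 * (n_A+n_B-1)) = 2000/900 = 2.2222.
        SD[R] = 1.4907.
Step 4: Continuity-corrected z = (R + 0.5 - E[R]) / SD[R] = (3 + 0.5 - 6.0000) / 1.4907 = -1.6771.
Step 5: Two-sided p-value via normal approximation = 2*(1 - Phi(|z|)) = 0.093533.
Step 6: alpha = 0.05. fail to reject H0.

R = 3, z = -1.6771, p = 0.093533, fail to reject H0.


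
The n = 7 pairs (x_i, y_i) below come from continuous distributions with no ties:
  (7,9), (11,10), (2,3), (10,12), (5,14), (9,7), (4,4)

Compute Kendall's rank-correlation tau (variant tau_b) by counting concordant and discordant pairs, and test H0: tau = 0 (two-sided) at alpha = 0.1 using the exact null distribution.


Step 1: Enumerate the 21 unordered pairs (i,j) with i<j and classify each by sign(x_j-x_i) * sign(y_j-y_i).
  (1,2):dx=+4,dy=+1->C; (1,3):dx=-5,dy=-6->C; (1,4):dx=+3,dy=+3->C; (1,5):dx=-2,dy=+5->D
  (1,6):dx=+2,dy=-2->D; (1,7):dx=-3,dy=-5->C; (2,3):dx=-9,dy=-7->C; (2,4):dx=-1,dy=+2->D
  (2,5):dx=-6,dy=+4->D; (2,6):dx=-2,dy=-3->C; (2,7):dx=-7,dy=-6->C; (3,4):dx=+8,dy=+9->C
  (3,5):dx=+3,dy=+11->C; (3,6):dx=+7,dy=+4->C; (3,7):dx=+2,dy=+1->C; (4,5):dx=-5,dy=+2->D
  (4,6):dx=-1,dy=-5->C; (4,7):dx=-6,dy=-8->C; (5,6):dx=+4,dy=-7->D; (5,7):dx=-1,dy=-10->C
  (6,7):dx=-5,dy=-3->C
Step 2: C = 15, D = 6, total pairs = 21.
Step 3: tau = (C - D)/(n(n-1)/2) = (15 - 6)/21 = 0.428571.
Step 4: Exact two-sided p-value (enumerate n! = 5040 permutations of y under H0): p = 0.238889.
Step 5: alpha = 0.1. fail to reject H0.

tau_b = 0.4286 (C=15, D=6), p = 0.238889, fail to reject H0.


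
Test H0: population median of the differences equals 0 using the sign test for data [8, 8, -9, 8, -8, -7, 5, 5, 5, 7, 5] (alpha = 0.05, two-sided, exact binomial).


Step 1: Discard zero differences. Original n = 11; n_eff = number of nonzero differences = 11.
Nonzero differences (with sign): +8, +8, -9, +8, -8, -7, +5, +5, +5, +7, +5
Step 2: Count signs: positive = 8, negative = 3.
Step 3: Under H0: P(positive) = 0.5, so the number of positives S ~ Bin(11, 0.5).
Step 4: Two-sided exact p-value = sum of Bin(11,0.5) probabilities at or below the observed probability = 0.226562.
Step 5: alpha = 0.05. fail to reject H0.

n_eff = 11, pos = 8, neg = 3, p = 0.226562, fail to reject H0.


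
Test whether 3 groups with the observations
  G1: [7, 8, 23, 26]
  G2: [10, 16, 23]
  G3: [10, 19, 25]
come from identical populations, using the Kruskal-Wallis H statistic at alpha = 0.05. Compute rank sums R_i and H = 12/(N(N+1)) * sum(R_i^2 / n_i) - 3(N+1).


Step 1: Combine all N = 10 observations and assign midranks.
sorted (value, group, rank): (7,G1,1), (8,G1,2), (10,G2,3.5), (10,G3,3.5), (16,G2,5), (19,G3,6), (23,G1,7.5), (23,G2,7.5), (25,G3,9), (26,G1,10)
Step 2: Sum ranks within each group.
R_1 = 20.5 (n_1 = 4)
R_2 = 16 (n_2 = 3)
R_3 = 18.5 (n_3 = 3)
Step 3: H = 12/(N(N+1)) * sum(R_i^2/n_i) - 3(N+1)
     = 12/(10*11) * (20.5^2/4 + 16^2/3 + 18.5^2/3) - 3*11
     = 0.109091 * 304.479 - 33
     = 0.215909.
Step 4: Ties present; correction factor C = 1 - 12/(10^3 - 10) = 0.987879. Corrected H = 0.215909 / 0.987879 = 0.218558.
Step 5: Under H0, H ~ chi^2(2); p-value = 0.896480.
Step 6: alpha = 0.05. fail to reject H0.

H = 0.2186, df = 2, p = 0.896480, fail to reject H0.


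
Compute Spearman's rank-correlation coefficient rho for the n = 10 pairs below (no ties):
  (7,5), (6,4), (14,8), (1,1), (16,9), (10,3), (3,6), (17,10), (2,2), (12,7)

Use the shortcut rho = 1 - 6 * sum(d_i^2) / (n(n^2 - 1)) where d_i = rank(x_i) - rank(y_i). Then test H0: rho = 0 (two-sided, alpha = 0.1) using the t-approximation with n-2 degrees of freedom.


Step 1: Rank x and y separately (midranks; no ties here).
rank(x): 7->5, 6->4, 14->8, 1->1, 16->9, 10->6, 3->3, 17->10, 2->2, 12->7
rank(y): 5->5, 4->4, 8->8, 1->1, 9->9, 3->3, 6->6, 10->10, 2->2, 7->7
Step 2: d_i = R_x(i) - R_y(i); compute d_i^2.
  (5-5)^2=0, (4-4)^2=0, (8-8)^2=0, (1-1)^2=0, (9-9)^2=0, (6-3)^2=9, (3-6)^2=9, (10-10)^2=0, (2-2)^2=0, (7-7)^2=0
sum(d^2) = 18.
Step 3: rho = 1 - 6*18 / (10*(10^2 - 1)) = 1 - 108/990 = 0.890909.
Step 4: Under H0, t = rho * sqrt((n-2)/(1-rho^2)) = 5.5482 ~ t(8).
Step 5: Two-sided p-value from the t-distribution with 8 df = 0.000542.
Step 6: alpha = 0.1. reject H0.

rho = 0.8909, p = 0.000542, reject H0 at alpha = 0.1.


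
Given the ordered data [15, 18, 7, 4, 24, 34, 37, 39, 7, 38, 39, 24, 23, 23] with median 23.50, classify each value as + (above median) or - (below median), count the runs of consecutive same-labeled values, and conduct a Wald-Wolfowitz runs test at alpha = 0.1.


Step 1: Compute median = 23.50; label A = above, B = below.
Labels in order: BBBBAAAABAAABB  (n_A = 7, n_B = 7)
Step 2: Count runs R = 5.
Step 3: Under H0 (random ordering), E[R] = 2*n_A*n_B/(n_A+n_B) + 1 = 2*7*7/14 + 1 = 8.0000.
        Var[R] = 2*n_A*n_B*(2*n_A*n_B - n_A - n_B) / ((n_A+n_B)^2 * (n_A+n_B-1)) = 8232/2548 = 3.2308.
        SD[R] = 1.7974.
Step 4: Continuity-corrected z = (R + 0.5 - E[R]) / SD[R] = (5 + 0.5 - 8.0000) / 1.7974 = -1.3909.
Step 5: Two-sided p-value via normal approximation = 2*(1 - Phi(|z|)) = 0.164264.
Step 6: alpha = 0.1. fail to reject H0.

R = 5, z = -1.3909, p = 0.164264, fail to reject H0.


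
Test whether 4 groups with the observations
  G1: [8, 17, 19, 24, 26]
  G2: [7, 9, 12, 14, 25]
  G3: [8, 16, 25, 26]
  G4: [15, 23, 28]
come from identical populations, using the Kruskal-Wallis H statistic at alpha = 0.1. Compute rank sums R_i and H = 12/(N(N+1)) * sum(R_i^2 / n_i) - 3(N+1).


Step 1: Combine all N = 17 observations and assign midranks.
sorted (value, group, rank): (7,G2,1), (8,G1,2.5), (8,G3,2.5), (9,G2,4), (12,G2,5), (14,G2,6), (15,G4,7), (16,G3,8), (17,G1,9), (19,G1,10), (23,G4,11), (24,G1,12), (25,G2,13.5), (25,G3,13.5), (26,G1,15.5), (26,G3,15.5), (28,G4,17)
Step 2: Sum ranks within each group.
R_1 = 49 (n_1 = 5)
R_2 = 29.5 (n_2 = 5)
R_3 = 39.5 (n_3 = 4)
R_4 = 35 (n_4 = 3)
Step 3: H = 12/(N(N+1)) * sum(R_i^2/n_i) - 3(N+1)
     = 12/(17*18) * (49^2/5 + 29.5^2/5 + 39.5^2/4 + 35^2/3) - 3*18
     = 0.039216 * 1452.65 - 54
     = 2.966503.
Step 4: Ties present; correction factor C = 1 - 18/(17^3 - 17) = 0.996324. Corrected H = 2.966503 / 0.996324 = 2.977450.
Step 5: Under H0, H ~ chi^2(3); p-value = 0.395115.
Step 6: alpha = 0.1. fail to reject H0.

H = 2.9774, df = 3, p = 0.395115, fail to reject H0.


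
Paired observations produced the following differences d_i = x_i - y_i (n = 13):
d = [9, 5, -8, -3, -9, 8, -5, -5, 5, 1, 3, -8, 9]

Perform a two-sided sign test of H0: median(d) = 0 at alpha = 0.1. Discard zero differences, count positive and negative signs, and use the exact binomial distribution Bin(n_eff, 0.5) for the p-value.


Step 1: Discard zero differences. Original n = 13; n_eff = number of nonzero differences = 13.
Nonzero differences (with sign): +9, +5, -8, -3, -9, +8, -5, -5, +5, +1, +3, -8, +9
Step 2: Count signs: positive = 7, negative = 6.
Step 3: Under H0: P(positive) = 0.5, so the number of positives S ~ Bin(13, 0.5).
Step 4: Two-sided exact p-value = sum of Bin(13,0.5) probabilities at or below the observed probability = 1.000000.
Step 5: alpha = 0.1. fail to reject H0.

n_eff = 13, pos = 7, neg = 6, p = 1.000000, fail to reject H0.


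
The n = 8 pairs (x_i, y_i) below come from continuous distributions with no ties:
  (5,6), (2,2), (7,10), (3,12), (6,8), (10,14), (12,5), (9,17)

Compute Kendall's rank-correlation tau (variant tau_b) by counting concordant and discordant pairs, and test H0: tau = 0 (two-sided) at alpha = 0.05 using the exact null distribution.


Step 1: Enumerate the 28 unordered pairs (i,j) with i<j and classify each by sign(x_j-x_i) * sign(y_j-y_i).
  (1,2):dx=-3,dy=-4->C; (1,3):dx=+2,dy=+4->C; (1,4):dx=-2,dy=+6->D; (1,5):dx=+1,dy=+2->C
  (1,6):dx=+5,dy=+8->C; (1,7):dx=+7,dy=-1->D; (1,8):dx=+4,dy=+11->C; (2,3):dx=+5,dy=+8->C
  (2,4):dx=+1,dy=+10->C; (2,5):dx=+4,dy=+6->C; (2,6):dx=+8,dy=+12->C; (2,7):dx=+10,dy=+3->C
  (2,8):dx=+7,dy=+15->C; (3,4):dx=-4,dy=+2->D; (3,5):dx=-1,dy=-2->C; (3,6):dx=+3,dy=+4->C
  (3,7):dx=+5,dy=-5->D; (3,8):dx=+2,dy=+7->C; (4,5):dx=+3,dy=-4->D; (4,6):dx=+7,dy=+2->C
  (4,7):dx=+9,dy=-7->D; (4,8):dx=+6,dy=+5->C; (5,6):dx=+4,dy=+6->C; (5,7):dx=+6,dy=-3->D
  (5,8):dx=+3,dy=+9->C; (6,7):dx=+2,dy=-9->D; (6,8):dx=-1,dy=+3->D; (7,8):dx=-3,dy=+12->D
Step 2: C = 18, D = 10, total pairs = 28.
Step 3: tau = (C - D)/(n(n-1)/2) = (18 - 10)/28 = 0.285714.
Step 4: Exact two-sided p-value (enumerate n! = 40320 permutations of y under H0): p = 0.398760.
Step 5: alpha = 0.05. fail to reject H0.

tau_b = 0.2857 (C=18, D=10), p = 0.398760, fail to reject H0.


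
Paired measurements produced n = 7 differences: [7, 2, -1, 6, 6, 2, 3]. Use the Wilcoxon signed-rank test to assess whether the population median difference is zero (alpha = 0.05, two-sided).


Step 1: Drop any zero differences (none here) and take |d_i|.
|d| = [7, 2, 1, 6, 6, 2, 3]
Step 2: Midrank |d_i| (ties get averaged ranks).
ranks: |7|->7, |2|->2.5, |1|->1, |6|->5.5, |6|->5.5, |2|->2.5, |3|->4
Step 3: Attach original signs; sum ranks with positive sign and with negative sign.
W+ = 7 + 2.5 + 5.5 + 5.5 + 2.5 + 4 = 27
W- = 1 = 1
(Check: W+ + W- = 28 should equal n(n+1)/2 = 28.)
Step 4: Test statistic W = min(W+, W-) = 1.
Step 5: Ties in |d|, so use the tie-corrected normal approximation.
        E[W] = n(n+1)/4 = 7*8/4 = 14.
        Tie groups: |d|=2 (t=2), |d|=6 (t=2); sum(t^3 - t) = 12.
        Var[W] = n(n+1)(2n+1)/24 - sum(t^3-t)/48 = 840/24 - 12/48 = 34.75.
        z = (W - E[W]) / sqrt(Var[W]) = (1 - 14) / 5.8949 = -2.2053.
        Two-sided p = 2*Phi(z) = 0.027434.
Step 6: alpha = 0.05. reject H0.

W+ = 27, W- = 1, W = min = 1, p = 0.027434, reject H0.


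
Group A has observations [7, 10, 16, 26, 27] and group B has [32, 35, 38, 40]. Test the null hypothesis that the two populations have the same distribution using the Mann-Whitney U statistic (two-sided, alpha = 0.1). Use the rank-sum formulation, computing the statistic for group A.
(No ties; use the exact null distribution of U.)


Step 1: Combine and sort all 9 observations; assign midranks.
sorted (value, group): (7,X), (10,X), (16,X), (26,X), (27,X), (32,Y), (35,Y), (38,Y), (40,Y)
ranks: 7->1, 10->2, 16->3, 26->4, 27->5, 32->6, 35->7, 38->8, 40->9
Step 2: Rank sum for X: R1 = 1 + 2 + 3 + 4 + 5 = 15.
Step 3: U_X = R1 - n1(n1+1)/2 = 15 - 5*6/2 = 15 - 15 = 0.
       U_Y = n1*n2 - U_X = 20 - 0 = 20.
Step 4: No ties, so the exact null distribution of U (based on enumerating the C(9,5) = 126 equally likely rank assignments) gives the two-sided p-value.
Step 5: p-value = 0.015873; compare to alpha = 0.1. reject H0.

U_X = 0, p = 0.015873, reject H0 at alpha = 0.1.


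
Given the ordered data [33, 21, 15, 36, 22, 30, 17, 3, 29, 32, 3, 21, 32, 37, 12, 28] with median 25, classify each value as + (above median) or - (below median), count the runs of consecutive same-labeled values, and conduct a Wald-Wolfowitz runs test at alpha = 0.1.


Step 1: Compute median = 25; label A = above, B = below.
Labels in order: ABBABABBAABBAABA  (n_A = 8, n_B = 8)
Step 2: Count runs R = 11.
Step 3: Under H0 (random ordering), E[R] = 2*n_A*n_B/(n_A+n_B) + 1 = 2*8*8/16 + 1 = 9.0000.
        Var[R] = 2*n_A*n_B*(2*n_A*n_B - n_A - n_B) / ((n_A+n_B)^2 * (n_A+n_B-1)) = 14336/3840 = 3.7333.
        SD[R] = 1.9322.
Step 4: Continuity-corrected z = (R - 0.5 - E[R]) / SD[R] = (11 - 0.5 - 9.0000) / 1.9322 = 0.7763.
Step 5: Two-sided p-value via normal approximation = 2*(1 - Phi(|z|)) = 0.437558.
Step 6: alpha = 0.1. fail to reject H0.

R = 11, z = 0.7763, p = 0.437558, fail to reject H0.


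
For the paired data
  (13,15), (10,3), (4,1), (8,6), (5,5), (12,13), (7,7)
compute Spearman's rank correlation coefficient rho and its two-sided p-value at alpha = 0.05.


Step 1: Rank x and y separately (midranks; no ties here).
rank(x): 13->7, 10->5, 4->1, 8->4, 5->2, 12->6, 7->3
rank(y): 15->7, 3->2, 1->1, 6->4, 5->3, 13->6, 7->5
Step 2: d_i = R_x(i) - R_y(i); compute d_i^2.
  (7-7)^2=0, (5-2)^2=9, (1-1)^2=0, (4-4)^2=0, (2-3)^2=1, (6-6)^2=0, (3-5)^2=4
sum(d^2) = 14.
Step 3: rho = 1 - 6*14 / (7*(7^2 - 1)) = 1 - 84/336 = 0.750000.
Step 4: Under H0, t = rho * sqrt((n-2)/(1-rho^2)) = 2.5355 ~ t(5).
Step 5: Two-sided p-value from the t-distribution with 5 df = 0.052181.
Step 6: alpha = 0.05. fail to reject H0.

rho = 0.7500, p = 0.052181, fail to reject H0 at alpha = 0.05.


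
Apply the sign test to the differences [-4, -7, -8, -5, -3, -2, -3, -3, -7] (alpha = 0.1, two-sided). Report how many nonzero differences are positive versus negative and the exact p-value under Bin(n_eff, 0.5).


Step 1: Discard zero differences. Original n = 9; n_eff = number of nonzero differences = 9.
Nonzero differences (with sign): -4, -7, -8, -5, -3, -2, -3, -3, -7
Step 2: Count signs: positive = 0, negative = 9.
Step 3: Under H0: P(positive) = 0.5, so the number of positives S ~ Bin(9, 0.5).
Step 4: Two-sided exact p-value = sum of Bin(9,0.5) probabilities at or below the observed probability = 0.003906.
Step 5: alpha = 0.1. reject H0.

n_eff = 9, pos = 0, neg = 9, p = 0.003906, reject H0.


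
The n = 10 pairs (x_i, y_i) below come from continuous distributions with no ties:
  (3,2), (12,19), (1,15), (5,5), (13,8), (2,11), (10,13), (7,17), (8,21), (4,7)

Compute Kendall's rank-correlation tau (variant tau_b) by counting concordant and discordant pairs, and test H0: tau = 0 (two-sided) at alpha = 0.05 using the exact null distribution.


Step 1: Enumerate the 45 unordered pairs (i,j) with i<j and classify each by sign(x_j-x_i) * sign(y_j-y_i).
  (1,2):dx=+9,dy=+17->C; (1,3):dx=-2,dy=+13->D; (1,4):dx=+2,dy=+3->C; (1,5):dx=+10,dy=+6->C
  (1,6):dx=-1,dy=+9->D; (1,7):dx=+7,dy=+11->C; (1,8):dx=+4,dy=+15->C; (1,9):dx=+5,dy=+19->C
  (1,10):dx=+1,dy=+5->C; (2,3):dx=-11,dy=-4->C; (2,4):dx=-7,dy=-14->C; (2,5):dx=+1,dy=-11->D
  (2,6):dx=-10,dy=-8->C; (2,7):dx=-2,dy=-6->C; (2,8):dx=-5,dy=-2->C; (2,9):dx=-4,dy=+2->D
  (2,10):dx=-8,dy=-12->C; (3,4):dx=+4,dy=-10->D; (3,5):dx=+12,dy=-7->D; (3,6):dx=+1,dy=-4->D
  (3,7):dx=+9,dy=-2->D; (3,8):dx=+6,dy=+2->C; (3,9):dx=+7,dy=+6->C; (3,10):dx=+3,dy=-8->D
  (4,5):dx=+8,dy=+3->C; (4,6):dx=-3,dy=+6->D; (4,7):dx=+5,dy=+8->C; (4,8):dx=+2,dy=+12->C
  (4,9):dx=+3,dy=+16->C; (4,10):dx=-1,dy=+2->D; (5,6):dx=-11,dy=+3->D; (5,7):dx=-3,dy=+5->D
  (5,8):dx=-6,dy=+9->D; (5,9):dx=-5,dy=+13->D; (5,10):dx=-9,dy=-1->C; (6,7):dx=+8,dy=+2->C
  (6,8):dx=+5,dy=+6->C; (6,9):dx=+6,dy=+10->C; (6,10):dx=+2,dy=-4->D; (7,8):dx=-3,dy=+4->D
  (7,9):dx=-2,dy=+8->D; (7,10):dx=-6,dy=-6->C; (8,9):dx=+1,dy=+4->C; (8,10):dx=-3,dy=-10->C
  (9,10):dx=-4,dy=-14->C
Step 2: C = 27, D = 18, total pairs = 45.
Step 3: tau = (C - D)/(n(n-1)/2) = (27 - 18)/45 = 0.200000.
Step 4: Exact two-sided p-value (enumerate n! = 3628800 permutations of y under H0): p = 0.484313.
Step 5: alpha = 0.05. fail to reject H0.

tau_b = 0.2000 (C=27, D=18), p = 0.484313, fail to reject H0.


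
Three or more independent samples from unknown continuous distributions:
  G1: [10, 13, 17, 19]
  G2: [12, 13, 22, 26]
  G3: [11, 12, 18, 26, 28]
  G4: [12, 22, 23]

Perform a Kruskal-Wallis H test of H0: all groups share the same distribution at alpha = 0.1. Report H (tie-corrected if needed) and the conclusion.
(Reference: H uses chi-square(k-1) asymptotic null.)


Step 1: Combine all N = 16 observations and assign midranks.
sorted (value, group, rank): (10,G1,1), (11,G3,2), (12,G2,4), (12,G3,4), (12,G4,4), (13,G1,6.5), (13,G2,6.5), (17,G1,8), (18,G3,9), (19,G1,10), (22,G2,11.5), (22,G4,11.5), (23,G4,13), (26,G2,14.5), (26,G3,14.5), (28,G3,16)
Step 2: Sum ranks within each group.
R_1 = 25.5 (n_1 = 4)
R_2 = 36.5 (n_2 = 4)
R_3 = 45.5 (n_3 = 5)
R_4 = 28.5 (n_4 = 3)
Step 3: H = 12/(N(N+1)) * sum(R_i^2/n_i) - 3(N+1)
     = 12/(16*17) * (25.5^2/4 + 36.5^2/4 + 45.5^2/5 + 28.5^2/3) - 3*17
     = 0.044118 * 1180.42 - 51
     = 1.077574.
Step 4: Ties present; correction factor C = 1 - 42/(16^3 - 16) = 0.989706. Corrected H = 1.077574 / 0.989706 = 1.088782.
Step 5: Under H0, H ~ chi^2(3); p-value = 0.779783.
Step 6: alpha = 0.1. fail to reject H0.

H = 1.0888, df = 3, p = 0.779783, fail to reject H0.


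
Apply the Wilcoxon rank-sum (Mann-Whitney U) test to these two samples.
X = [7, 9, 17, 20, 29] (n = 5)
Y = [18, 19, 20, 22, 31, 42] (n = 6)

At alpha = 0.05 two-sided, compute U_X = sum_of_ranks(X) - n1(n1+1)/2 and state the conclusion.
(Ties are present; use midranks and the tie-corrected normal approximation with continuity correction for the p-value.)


Step 1: Combine and sort all 11 observations; assign midranks.
sorted (value, group): (7,X), (9,X), (17,X), (18,Y), (19,Y), (20,X), (20,Y), (22,Y), (29,X), (31,Y), (42,Y)
ranks: 7->1, 9->2, 17->3, 18->4, 19->5, 20->6.5, 20->6.5, 22->8, 29->9, 31->10, 42->11
Step 2: Rank sum for X: R1 = 1 + 2 + 3 + 6.5 + 9 = 21.5.
Step 3: U_X = R1 - n1(n1+1)/2 = 21.5 - 5*6/2 = 21.5 - 15 = 6.5.
       U_Y = n1*n2 - U_X = 30 - 6.5 = 23.5.
Step 4: Ties are present, so use the tie-corrected normal approximation (with continuity correction) for the p-value.
Step 5: p-value = 0.143215; compare to alpha = 0.05. fail to reject H0.

U_X = 6.5, p = 0.143215, fail to reject H0 at alpha = 0.05.


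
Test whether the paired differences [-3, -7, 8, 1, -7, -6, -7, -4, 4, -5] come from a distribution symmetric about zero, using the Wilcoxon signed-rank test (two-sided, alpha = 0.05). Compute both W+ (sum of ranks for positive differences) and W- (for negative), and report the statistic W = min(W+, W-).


Step 1: Drop any zero differences (none here) and take |d_i|.
|d| = [3, 7, 8, 1, 7, 6, 7, 4, 4, 5]
Step 2: Midrank |d_i| (ties get averaged ranks).
ranks: |3|->2, |7|->8, |8|->10, |1|->1, |7|->8, |6|->6, |7|->8, |4|->3.5, |4|->3.5, |5|->5
Step 3: Attach original signs; sum ranks with positive sign and with negative sign.
W+ = 10 + 1 + 3.5 = 14.5
W- = 2 + 8 + 8 + 6 + 8 + 3.5 + 5 = 40.5
(Check: W+ + W- = 55 should equal n(n+1)/2 = 55.)
Step 4: Test statistic W = min(W+, W-) = 14.5.
Step 5: Ties in |d|, so use the tie-corrected normal approximation.
        E[W] = n(n+1)/4 = 10*11/4 = 27.5.
        Tie groups: |d|=4 (t=2), |d|=7 (t=3); sum(t^3 - t) = 30.
        Var[W] = n(n+1)(2n+1)/24 - sum(t^3-t)/48 = 2310/24 - 30/48 = 95.625.
        z = (W - E[W]) / sqrt(Var[W]) = (14.5 - 27.5) / 9.7788 = -1.3294.
        Two-sided p = 2*Phi(z) = 0.183714.
Step 6: alpha = 0.05. fail to reject H0.

W+ = 14.5, W- = 40.5, W = min = 14.5, p = 0.183714, fail to reject H0.


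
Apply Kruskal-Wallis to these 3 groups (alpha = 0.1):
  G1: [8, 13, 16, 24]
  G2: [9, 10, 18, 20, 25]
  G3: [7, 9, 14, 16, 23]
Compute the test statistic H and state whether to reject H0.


Step 1: Combine all N = 14 observations and assign midranks.
sorted (value, group, rank): (7,G3,1), (8,G1,2), (9,G2,3.5), (9,G3,3.5), (10,G2,5), (13,G1,6), (14,G3,7), (16,G1,8.5), (16,G3,8.5), (18,G2,10), (20,G2,11), (23,G3,12), (24,G1,13), (25,G2,14)
Step 2: Sum ranks within each group.
R_1 = 29.5 (n_1 = 4)
R_2 = 43.5 (n_2 = 5)
R_3 = 32 (n_3 = 5)
Step 3: H = 12/(N(N+1)) * sum(R_i^2/n_i) - 3(N+1)
     = 12/(14*15) * (29.5^2/4 + 43.5^2/5 + 32^2/5) - 3*15
     = 0.057143 * 800.812 - 45
     = 0.760714.
Step 4: Ties present; correction factor C = 1 - 12/(14^3 - 14) = 0.995604. Corrected H = 0.760714 / 0.995604 = 0.764073.
Step 5: Under H0, H ~ chi^2(2); p-value = 0.682470.
Step 6: alpha = 0.1. fail to reject H0.

H = 0.7641, df = 2, p = 0.682470, fail to reject H0.


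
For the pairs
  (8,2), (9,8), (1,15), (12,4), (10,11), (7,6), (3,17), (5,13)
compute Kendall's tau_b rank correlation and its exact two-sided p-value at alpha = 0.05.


Step 1: Enumerate the 28 unordered pairs (i,j) with i<j and classify each by sign(x_j-x_i) * sign(y_j-y_i).
  (1,2):dx=+1,dy=+6->C; (1,3):dx=-7,dy=+13->D; (1,4):dx=+4,dy=+2->C; (1,5):dx=+2,dy=+9->C
  (1,6):dx=-1,dy=+4->D; (1,7):dx=-5,dy=+15->D; (1,8):dx=-3,dy=+11->D; (2,3):dx=-8,dy=+7->D
  (2,4):dx=+3,dy=-4->D; (2,5):dx=+1,dy=+3->C; (2,6):dx=-2,dy=-2->C; (2,7):dx=-6,dy=+9->D
  (2,8):dx=-4,dy=+5->D; (3,4):dx=+11,dy=-11->D; (3,5):dx=+9,dy=-4->D; (3,6):dx=+6,dy=-9->D
  (3,7):dx=+2,dy=+2->C; (3,8):dx=+4,dy=-2->D; (4,5):dx=-2,dy=+7->D; (4,6):dx=-5,dy=+2->D
  (4,7):dx=-9,dy=+13->D; (4,8):dx=-7,dy=+9->D; (5,6):dx=-3,dy=-5->C; (5,7):dx=-7,dy=+6->D
  (5,8):dx=-5,dy=+2->D; (6,7):dx=-4,dy=+11->D; (6,8):dx=-2,dy=+7->D; (7,8):dx=+2,dy=-4->D
Step 2: C = 7, D = 21, total pairs = 28.
Step 3: tau = (C - D)/(n(n-1)/2) = (7 - 21)/28 = -0.500000.
Step 4: Exact two-sided p-value (enumerate n! = 40320 permutations of y under H0): p = 0.108681.
Step 5: alpha = 0.05. fail to reject H0.

tau_b = -0.5000 (C=7, D=21), p = 0.108681, fail to reject H0.


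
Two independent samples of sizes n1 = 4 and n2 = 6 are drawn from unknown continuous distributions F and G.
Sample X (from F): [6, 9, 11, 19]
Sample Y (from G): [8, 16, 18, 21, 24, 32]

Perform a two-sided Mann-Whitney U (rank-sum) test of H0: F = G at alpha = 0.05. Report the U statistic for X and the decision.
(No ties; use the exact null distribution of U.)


Step 1: Combine and sort all 10 observations; assign midranks.
sorted (value, group): (6,X), (8,Y), (9,X), (11,X), (16,Y), (18,Y), (19,X), (21,Y), (24,Y), (32,Y)
ranks: 6->1, 8->2, 9->3, 11->4, 16->5, 18->6, 19->7, 21->8, 24->9, 32->10
Step 2: Rank sum for X: R1 = 1 + 3 + 4 + 7 = 15.
Step 3: U_X = R1 - n1(n1+1)/2 = 15 - 4*5/2 = 15 - 10 = 5.
       U_Y = n1*n2 - U_X = 24 - 5 = 19.
Step 4: No ties, so the exact null distribution of U (based on enumerating the C(10,4) = 210 equally likely rank assignments) gives the two-sided p-value.
Step 5: p-value = 0.171429; compare to alpha = 0.05. fail to reject H0.

U_X = 5, p = 0.171429, fail to reject H0 at alpha = 0.05.


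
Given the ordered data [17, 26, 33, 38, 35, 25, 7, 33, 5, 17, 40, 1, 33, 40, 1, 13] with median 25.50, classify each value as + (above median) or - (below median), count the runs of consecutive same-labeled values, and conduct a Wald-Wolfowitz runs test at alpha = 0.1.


Step 1: Compute median = 25.50; label A = above, B = below.
Labels in order: BAAAABBABBABAABB  (n_A = 8, n_B = 8)
Step 2: Count runs R = 9.
Step 3: Under H0 (random ordering), E[R] = 2*n_A*n_B/(n_A+n_B) + 1 = 2*8*8/16 + 1 = 9.0000.
        Var[R] = 2*n_A*n_B*(2*n_A*n_B - n_A - n_B) / ((n_A+n_B)^2 * (n_A+n_B-1)) = 14336/3840 = 3.7333.
        SD[R] = 1.9322.
Step 4: R = E[R], so z = 0 with no continuity correction.
Step 5: Two-sided p-value via normal approximation = 2*(1 - Phi(|z|)) = 1.000000.
Step 6: alpha = 0.1. fail to reject H0.

R = 9, z = 0.0000, p = 1.000000, fail to reject H0.


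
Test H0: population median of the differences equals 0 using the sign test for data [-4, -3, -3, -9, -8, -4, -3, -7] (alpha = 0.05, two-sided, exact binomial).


Step 1: Discard zero differences. Original n = 8; n_eff = number of nonzero differences = 8.
Nonzero differences (with sign): -4, -3, -3, -9, -8, -4, -3, -7
Step 2: Count signs: positive = 0, negative = 8.
Step 3: Under H0: P(positive) = 0.5, so the number of positives S ~ Bin(8, 0.5).
Step 4: Two-sided exact p-value = sum of Bin(8,0.5) probabilities at or below the observed probability = 0.007812.
Step 5: alpha = 0.05. reject H0.

n_eff = 8, pos = 0, neg = 8, p = 0.007812, reject H0.


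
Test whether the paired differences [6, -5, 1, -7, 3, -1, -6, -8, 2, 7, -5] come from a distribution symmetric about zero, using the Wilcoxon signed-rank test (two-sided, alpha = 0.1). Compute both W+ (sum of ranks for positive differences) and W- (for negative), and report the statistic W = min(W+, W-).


Step 1: Drop any zero differences (none here) and take |d_i|.
|d| = [6, 5, 1, 7, 3, 1, 6, 8, 2, 7, 5]
Step 2: Midrank |d_i| (ties get averaged ranks).
ranks: |6|->7.5, |5|->5.5, |1|->1.5, |7|->9.5, |3|->4, |1|->1.5, |6|->7.5, |8|->11, |2|->3, |7|->9.5, |5|->5.5
Step 3: Attach original signs; sum ranks with positive sign and with negative sign.
W+ = 7.5 + 1.5 + 4 + 3 + 9.5 = 25.5
W- = 5.5 + 9.5 + 1.5 + 7.5 + 11 + 5.5 = 40.5
(Check: W+ + W- = 66 should equal n(n+1)/2 = 66.)
Step 4: Test statistic W = min(W+, W-) = 25.5.
Step 5: Ties in |d|, so use the tie-corrected normal approximation.
        E[W] = n(n+1)/4 = 11*12/4 = 33.
        Tie groups: |d|=1 (t=2), |d|=5 (t=2), |d|=6 (t=2), |d|=7 (t=2); sum(t^3 - t) = 24.
        Var[W] = n(n+1)(2n+1)/24 - sum(t^3-t)/48 = 3036/24 - 24/48 = 126.
        z = (W - E[W]) / sqrt(Var[W]) = (25.5 - 33) / 11.2250 = -0.6682.
        Two-sided p = 2*Phi(z) = 0.504036.
Step 6: alpha = 0.1. fail to reject H0.

W+ = 25.5, W- = 40.5, W = min = 25.5, p = 0.504036, fail to reject H0.


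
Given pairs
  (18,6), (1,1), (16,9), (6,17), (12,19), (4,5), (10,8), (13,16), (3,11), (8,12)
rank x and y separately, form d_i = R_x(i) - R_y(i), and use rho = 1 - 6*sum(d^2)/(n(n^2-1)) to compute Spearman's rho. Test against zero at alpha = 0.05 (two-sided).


Step 1: Rank x and y separately (midranks; no ties here).
rank(x): 18->10, 1->1, 16->9, 6->4, 12->7, 4->3, 10->6, 13->8, 3->2, 8->5
rank(y): 6->3, 1->1, 9->5, 17->9, 19->10, 5->2, 8->4, 16->8, 11->6, 12->7
Step 2: d_i = R_x(i) - R_y(i); compute d_i^2.
  (10-3)^2=49, (1-1)^2=0, (9-5)^2=16, (4-9)^2=25, (7-10)^2=9, (3-2)^2=1, (6-4)^2=4, (8-8)^2=0, (2-6)^2=16, (5-7)^2=4
sum(d^2) = 124.
Step 3: rho = 1 - 6*124 / (10*(10^2 - 1)) = 1 - 744/990 = 0.248485.
Step 4: Under H0, t = rho * sqrt((n-2)/(1-rho^2)) = 0.7256 ~ t(8).
Step 5: Two-sided p-value from the t-distribution with 8 df = 0.488776.
Step 6: alpha = 0.05. fail to reject H0.

rho = 0.2485, p = 0.488776, fail to reject H0 at alpha = 0.05.


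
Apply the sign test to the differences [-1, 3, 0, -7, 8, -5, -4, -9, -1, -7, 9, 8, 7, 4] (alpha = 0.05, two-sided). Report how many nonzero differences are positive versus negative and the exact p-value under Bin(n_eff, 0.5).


Step 1: Discard zero differences. Original n = 14; n_eff = number of nonzero differences = 13.
Nonzero differences (with sign): -1, +3, -7, +8, -5, -4, -9, -1, -7, +9, +8, +7, +4
Step 2: Count signs: positive = 6, negative = 7.
Step 3: Under H0: P(positive) = 0.5, so the number of positives S ~ Bin(13, 0.5).
Step 4: Two-sided exact p-value = sum of Bin(13,0.5) probabilities at or below the observed probability = 1.000000.
Step 5: alpha = 0.05. fail to reject H0.

n_eff = 13, pos = 6, neg = 7, p = 1.000000, fail to reject H0.
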